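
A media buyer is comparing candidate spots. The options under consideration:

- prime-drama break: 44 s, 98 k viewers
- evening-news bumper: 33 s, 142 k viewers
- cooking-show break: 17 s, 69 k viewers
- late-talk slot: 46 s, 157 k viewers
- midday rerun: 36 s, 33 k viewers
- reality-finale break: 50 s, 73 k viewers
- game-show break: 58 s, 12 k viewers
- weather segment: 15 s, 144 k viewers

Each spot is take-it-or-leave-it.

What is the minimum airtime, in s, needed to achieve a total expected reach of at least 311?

65

Minimise s subject to total expected reach ≥ 311.
Taking evening-news bumper + cooking-show break + weather segment gives 355 (≥ 311) for 65 s.
Below 65 s the best achievable stays under 311.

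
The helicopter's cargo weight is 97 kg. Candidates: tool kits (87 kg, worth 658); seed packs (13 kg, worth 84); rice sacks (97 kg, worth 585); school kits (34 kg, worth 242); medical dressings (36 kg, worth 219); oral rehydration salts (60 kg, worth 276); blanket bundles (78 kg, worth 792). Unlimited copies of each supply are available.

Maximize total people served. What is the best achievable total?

Seed packs + blanket bundles uses 91 of the 97 kg and totals 876.
The spare 6 kg is too small for any remaining supply, and no exchange beats 876.

876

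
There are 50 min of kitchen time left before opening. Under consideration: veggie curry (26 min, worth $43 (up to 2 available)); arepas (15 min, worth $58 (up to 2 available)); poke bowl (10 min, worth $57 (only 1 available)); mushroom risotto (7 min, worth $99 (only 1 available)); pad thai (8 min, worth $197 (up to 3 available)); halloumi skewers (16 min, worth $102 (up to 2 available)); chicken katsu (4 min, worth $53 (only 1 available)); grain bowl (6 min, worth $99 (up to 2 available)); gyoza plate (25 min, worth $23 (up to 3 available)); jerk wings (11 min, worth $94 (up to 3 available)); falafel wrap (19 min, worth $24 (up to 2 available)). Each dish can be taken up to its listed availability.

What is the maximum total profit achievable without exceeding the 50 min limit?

941

Mushroom risotto + 3×pad thai + chicken katsu + 2×grain bowl uses 47 of the 50 min and totals 941.
No other feasible combination exceeds 941.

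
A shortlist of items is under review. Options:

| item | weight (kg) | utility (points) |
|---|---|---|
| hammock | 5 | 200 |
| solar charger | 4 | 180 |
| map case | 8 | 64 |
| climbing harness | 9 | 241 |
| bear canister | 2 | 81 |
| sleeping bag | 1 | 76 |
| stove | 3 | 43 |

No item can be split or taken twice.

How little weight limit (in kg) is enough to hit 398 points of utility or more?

10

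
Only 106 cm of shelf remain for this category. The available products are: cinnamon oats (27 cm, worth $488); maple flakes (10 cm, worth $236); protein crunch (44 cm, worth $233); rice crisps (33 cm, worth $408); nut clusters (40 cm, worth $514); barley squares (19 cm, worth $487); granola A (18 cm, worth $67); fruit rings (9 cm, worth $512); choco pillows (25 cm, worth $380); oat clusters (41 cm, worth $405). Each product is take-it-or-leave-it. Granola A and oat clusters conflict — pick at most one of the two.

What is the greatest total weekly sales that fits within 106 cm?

2237

Filling by ratio: cinnamon oats + maple flakes + barley squares + fruit rings + choco pillows for 2103, with 16 cm left unused.
Dropping choco pillows frees 25 cm; slotting in nut clusters (40 cm) lifts the total to 2237 at 105 cm.
Every other selection either busts 106 cm or breaks a pairing rule or fails to beat 2237.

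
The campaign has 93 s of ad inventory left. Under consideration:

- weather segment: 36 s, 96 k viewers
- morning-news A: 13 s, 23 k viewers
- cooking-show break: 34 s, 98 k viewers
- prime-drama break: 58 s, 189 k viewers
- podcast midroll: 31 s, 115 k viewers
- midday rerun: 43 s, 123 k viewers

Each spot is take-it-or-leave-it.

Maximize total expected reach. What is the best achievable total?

304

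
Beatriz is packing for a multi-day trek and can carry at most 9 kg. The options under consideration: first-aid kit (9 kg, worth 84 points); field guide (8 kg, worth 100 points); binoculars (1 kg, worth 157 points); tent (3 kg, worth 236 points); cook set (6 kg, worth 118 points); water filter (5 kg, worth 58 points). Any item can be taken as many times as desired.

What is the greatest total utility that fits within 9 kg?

Density check — binoculars 157.00, tent 78.67, cook set 19.67, field guide 12.50 are the best per kg.
Best packing: 9×binoculars — 9 kg, 1413 total.
That's the maximum — no swap from here does better than 1413.

1413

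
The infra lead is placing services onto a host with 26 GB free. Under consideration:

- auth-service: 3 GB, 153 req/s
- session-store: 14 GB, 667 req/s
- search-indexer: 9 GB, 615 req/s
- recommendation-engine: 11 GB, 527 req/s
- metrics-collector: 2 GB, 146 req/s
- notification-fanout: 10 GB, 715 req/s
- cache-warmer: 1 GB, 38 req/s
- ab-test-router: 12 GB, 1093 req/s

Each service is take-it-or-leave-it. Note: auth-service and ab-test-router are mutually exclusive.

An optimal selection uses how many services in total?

4

Optimal total is 1992.
metrics-collector + notification-fanout + cache-warmer + ab-test-router hits 1992 at 25 GB.
Any selection reaching 1992 contains exactly 4 services.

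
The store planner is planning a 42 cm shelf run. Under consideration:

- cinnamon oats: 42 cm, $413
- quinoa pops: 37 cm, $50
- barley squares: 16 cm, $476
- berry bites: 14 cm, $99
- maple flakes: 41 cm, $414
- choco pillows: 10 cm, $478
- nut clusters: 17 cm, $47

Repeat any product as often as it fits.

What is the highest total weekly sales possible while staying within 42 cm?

Best packing: 4×choco pillows — 40 cm, 1912 total.

1912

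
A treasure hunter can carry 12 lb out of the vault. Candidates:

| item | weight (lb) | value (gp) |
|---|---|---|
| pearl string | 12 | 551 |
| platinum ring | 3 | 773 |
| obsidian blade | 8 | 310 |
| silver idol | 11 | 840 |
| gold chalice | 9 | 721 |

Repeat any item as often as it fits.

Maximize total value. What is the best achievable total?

The ratio ordering already packs tightly: 4×platinum ring, 12 lb, 3092.

3092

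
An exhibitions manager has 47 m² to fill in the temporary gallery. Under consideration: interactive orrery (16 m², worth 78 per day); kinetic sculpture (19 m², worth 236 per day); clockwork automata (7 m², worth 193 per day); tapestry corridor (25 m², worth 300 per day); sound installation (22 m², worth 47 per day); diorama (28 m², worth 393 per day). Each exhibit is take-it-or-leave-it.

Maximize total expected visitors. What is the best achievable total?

629

Density check — clockwork automata 27.57, diorama 14.04, kinetic sculpture 12.42 are the best per m².
Greedy by ratio would take clockwork automata + diorama: 35 m² used, total 586.
Replace clockwork automata with kinetic sculpture: the trade gains 43 net, giving 629 at 47 m².
The closest alternative, clockwork automata + diorama, reaches only 586.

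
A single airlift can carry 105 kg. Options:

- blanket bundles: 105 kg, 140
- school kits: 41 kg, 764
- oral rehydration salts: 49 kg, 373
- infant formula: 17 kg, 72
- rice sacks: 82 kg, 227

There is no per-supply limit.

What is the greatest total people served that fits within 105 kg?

Density check — school kits 18.63, oral rehydration salts 7.61, infant formula 4.24, rice sacks 2.77 are the best per kg.
Taking 2×school kits + infant formula: 99 kg used, 1600 in people served.

1600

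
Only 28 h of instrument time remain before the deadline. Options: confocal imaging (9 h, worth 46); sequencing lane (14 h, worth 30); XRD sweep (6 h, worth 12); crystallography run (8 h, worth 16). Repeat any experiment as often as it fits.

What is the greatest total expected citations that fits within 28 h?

Taking 3×confocal imaging: 27 h used, 138 in expected citations.
The spare 1 h is too small for any remaining experiment, and no exchange beats 138.

138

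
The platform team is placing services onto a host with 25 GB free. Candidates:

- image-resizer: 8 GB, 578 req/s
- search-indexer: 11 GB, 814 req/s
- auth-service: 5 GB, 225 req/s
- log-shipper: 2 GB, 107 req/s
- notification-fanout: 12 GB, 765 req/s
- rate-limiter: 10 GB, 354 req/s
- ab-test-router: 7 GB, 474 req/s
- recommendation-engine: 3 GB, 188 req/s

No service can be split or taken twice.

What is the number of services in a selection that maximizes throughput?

4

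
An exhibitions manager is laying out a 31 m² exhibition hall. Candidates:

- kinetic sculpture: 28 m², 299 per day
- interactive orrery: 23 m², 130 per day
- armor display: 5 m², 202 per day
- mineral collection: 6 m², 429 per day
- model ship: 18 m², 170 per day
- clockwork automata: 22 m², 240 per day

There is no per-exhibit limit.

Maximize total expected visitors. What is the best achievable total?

2145

By expected visitors per m²: mineral collection 71.50, armor display 40.40, clockwork automata 10.91 lead.
The ratio ordering already packs tightly: 5×mineral collection, 30 m², 2145.
Nothing else within 31 m² beats 2145.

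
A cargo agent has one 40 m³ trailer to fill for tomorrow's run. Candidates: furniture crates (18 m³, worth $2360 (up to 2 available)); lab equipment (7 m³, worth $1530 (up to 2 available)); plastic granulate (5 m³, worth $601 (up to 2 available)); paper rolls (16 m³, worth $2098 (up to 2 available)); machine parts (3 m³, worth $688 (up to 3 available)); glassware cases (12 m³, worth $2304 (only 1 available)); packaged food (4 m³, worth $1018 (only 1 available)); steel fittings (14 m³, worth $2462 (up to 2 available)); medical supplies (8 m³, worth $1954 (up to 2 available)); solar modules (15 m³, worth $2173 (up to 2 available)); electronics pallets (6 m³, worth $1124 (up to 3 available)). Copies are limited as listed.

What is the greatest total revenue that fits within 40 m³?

9362

Ranking by ratio (revenue/m³): packaged food 254.50, medical supplies 244.25, machine parts 229.33, lab equipment 218.57.
The ratio heuristic lands on lab equipment + 3×machine parts + packaged food + 2×medical supplies (8520) but leaves 4 m³ idle.
The 3 m³ tied up in machine parts is better spent on lab equipment — total rises to 9362 (40 m³).
No other feasible combination exceeds 9362.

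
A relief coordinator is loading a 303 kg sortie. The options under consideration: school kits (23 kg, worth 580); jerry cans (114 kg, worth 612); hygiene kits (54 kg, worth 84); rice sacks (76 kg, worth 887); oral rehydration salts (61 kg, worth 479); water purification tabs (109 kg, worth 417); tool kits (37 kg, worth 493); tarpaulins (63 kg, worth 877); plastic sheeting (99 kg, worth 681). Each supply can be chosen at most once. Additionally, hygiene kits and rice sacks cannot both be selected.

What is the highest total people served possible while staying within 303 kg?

Greedy by ratio would take school kits + rice sacks + oral rehydration salts + tool kits + tarpaulins: 260 kg used, total 3316.
Replace oral rehydration salts with plastic sheeting: the trade gains 202 net, giving 3518 at 298 kg.
Nothing else feasible within 303 kg beats 3518.

3518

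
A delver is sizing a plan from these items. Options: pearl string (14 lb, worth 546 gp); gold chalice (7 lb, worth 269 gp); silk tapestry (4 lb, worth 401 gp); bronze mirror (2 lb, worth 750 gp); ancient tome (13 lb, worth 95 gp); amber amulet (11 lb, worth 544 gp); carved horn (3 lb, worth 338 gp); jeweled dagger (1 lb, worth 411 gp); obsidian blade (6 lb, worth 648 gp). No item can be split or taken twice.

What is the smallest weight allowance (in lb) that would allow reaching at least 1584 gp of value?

9

Look for the lowest-weight combination reaching 1584.
Taking bronze mirror + jeweled dagger + obsidian blade gives 1809 (≥ 1584) for 9 lb.
Any bundle with less than 9 lb falls short of 1584.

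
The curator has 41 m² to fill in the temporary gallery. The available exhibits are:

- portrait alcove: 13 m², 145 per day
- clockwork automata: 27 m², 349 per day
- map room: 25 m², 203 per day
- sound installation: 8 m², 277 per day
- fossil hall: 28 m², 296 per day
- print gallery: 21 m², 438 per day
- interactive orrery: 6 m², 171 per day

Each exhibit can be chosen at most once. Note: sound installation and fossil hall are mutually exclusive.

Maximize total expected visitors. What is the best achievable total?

886

Ranking by ratio (expected visitors/m²): sound installation 34.62, interactive orrery 28.50, print gallery 20.86.
Sound installation + print gallery + interactive orrery uses 35 of the 41 m² and totals 886.
Next best is clockwork automata + sound installation + interactive orrery at 797 (41 m²) — short by 89.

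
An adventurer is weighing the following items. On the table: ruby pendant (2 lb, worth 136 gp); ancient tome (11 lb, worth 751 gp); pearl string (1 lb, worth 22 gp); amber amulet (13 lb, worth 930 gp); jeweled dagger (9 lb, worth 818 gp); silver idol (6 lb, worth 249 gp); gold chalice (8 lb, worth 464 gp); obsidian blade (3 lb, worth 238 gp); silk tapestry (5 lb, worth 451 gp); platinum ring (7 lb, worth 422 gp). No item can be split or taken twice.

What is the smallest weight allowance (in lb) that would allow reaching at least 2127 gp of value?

Need the lightest bundle worth ≥ 2127.
ruby pendant + ancient tome + jeweled dagger + silk tapestry: 2156 value at 27 lb.
No combination under 27 lb hits 2127.

27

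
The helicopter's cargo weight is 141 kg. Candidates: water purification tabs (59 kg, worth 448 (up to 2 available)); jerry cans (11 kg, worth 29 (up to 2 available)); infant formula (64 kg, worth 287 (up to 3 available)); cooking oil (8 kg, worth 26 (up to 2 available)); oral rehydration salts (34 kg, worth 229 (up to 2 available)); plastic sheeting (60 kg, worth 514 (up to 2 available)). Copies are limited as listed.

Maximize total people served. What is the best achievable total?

1083

Density check — plastic sheeting 8.57, water purification tabs 7.59, oral rehydration salts 6.74, infant formula 4.48 are the best per kg.
A density-first pass picks 2×cooking oil + 2×plastic sheeting — 1080 at 136 kg.
The 8 kg tied up in cooking oil is better spent on jerry cans — total rises to 1083 (139 kg).
That's the maximum — no swap from here does better than 1083.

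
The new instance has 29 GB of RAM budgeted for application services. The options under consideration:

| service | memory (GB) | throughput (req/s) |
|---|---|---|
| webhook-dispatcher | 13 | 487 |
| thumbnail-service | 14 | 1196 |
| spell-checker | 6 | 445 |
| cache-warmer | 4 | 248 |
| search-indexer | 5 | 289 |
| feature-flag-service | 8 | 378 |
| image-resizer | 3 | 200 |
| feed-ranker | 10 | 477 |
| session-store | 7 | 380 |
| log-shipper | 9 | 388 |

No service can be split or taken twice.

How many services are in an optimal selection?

Optimal total is 2178.
thumbnail-service + spell-checker + cache-warmer + search-indexer hits 2178 at 29 GB.
Every optimal selection uses 4 services.

4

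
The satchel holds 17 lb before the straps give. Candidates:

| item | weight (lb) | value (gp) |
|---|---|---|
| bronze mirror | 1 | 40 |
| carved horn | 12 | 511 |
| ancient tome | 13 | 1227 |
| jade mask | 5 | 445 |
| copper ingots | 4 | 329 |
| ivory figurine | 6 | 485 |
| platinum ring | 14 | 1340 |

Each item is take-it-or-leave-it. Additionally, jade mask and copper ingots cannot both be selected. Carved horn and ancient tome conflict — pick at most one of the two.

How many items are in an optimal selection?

Optimal total is 1556.
For example ancient tome + copper ingots achieves it, using 17 lb.
Every optimal selection uses 2 items.

2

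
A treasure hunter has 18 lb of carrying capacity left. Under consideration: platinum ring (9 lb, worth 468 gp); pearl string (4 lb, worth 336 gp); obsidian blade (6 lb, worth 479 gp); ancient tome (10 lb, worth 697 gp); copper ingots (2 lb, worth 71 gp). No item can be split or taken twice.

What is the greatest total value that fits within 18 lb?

1247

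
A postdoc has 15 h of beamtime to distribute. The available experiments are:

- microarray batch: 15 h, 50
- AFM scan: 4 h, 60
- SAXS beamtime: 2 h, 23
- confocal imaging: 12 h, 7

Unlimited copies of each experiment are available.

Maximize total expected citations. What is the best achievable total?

Best packing: 3×AFM scan + SAXS beamtime — 14 h, 203 total.
That's the maximum — no swap from here does better than 203.

203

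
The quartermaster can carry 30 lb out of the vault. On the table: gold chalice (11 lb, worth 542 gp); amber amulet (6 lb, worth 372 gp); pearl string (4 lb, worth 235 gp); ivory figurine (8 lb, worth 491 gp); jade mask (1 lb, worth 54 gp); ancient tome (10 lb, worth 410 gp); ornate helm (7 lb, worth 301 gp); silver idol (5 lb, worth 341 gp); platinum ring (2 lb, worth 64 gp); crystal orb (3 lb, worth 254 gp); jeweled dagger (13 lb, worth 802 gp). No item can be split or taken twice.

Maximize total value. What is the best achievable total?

1942

A density-first pass picks amber amulet + jade mask + silver idol + platinum ring + crystal orb + jeweled dagger — 1887 at 30 lb.
The 8 lb tied up in amber amulet and platinum ring is better spent on ivory figurine — total rises to 1942 (30 lb).
That's the maximum — no swap from here does better than 1942.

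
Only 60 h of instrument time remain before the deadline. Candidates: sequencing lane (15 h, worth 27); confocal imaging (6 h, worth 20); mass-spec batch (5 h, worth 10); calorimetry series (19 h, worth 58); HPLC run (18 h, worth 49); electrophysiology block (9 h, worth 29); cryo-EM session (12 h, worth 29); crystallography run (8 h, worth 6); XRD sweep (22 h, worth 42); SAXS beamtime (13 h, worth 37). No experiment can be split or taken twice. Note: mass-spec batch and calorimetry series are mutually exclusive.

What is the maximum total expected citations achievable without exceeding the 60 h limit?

173

Ranking by ratio (expected citations/h): confocal imaging 3.33, electrophysiology block 3.22, calorimetry series 3.05.
Taking calorimetry series + HPLC run + electrophysiology block + SAXS beamtime: 59 h used, 173 in expected citations.
Every other selection either busts 60 h or breaks a pairing rule or fails to beat 173.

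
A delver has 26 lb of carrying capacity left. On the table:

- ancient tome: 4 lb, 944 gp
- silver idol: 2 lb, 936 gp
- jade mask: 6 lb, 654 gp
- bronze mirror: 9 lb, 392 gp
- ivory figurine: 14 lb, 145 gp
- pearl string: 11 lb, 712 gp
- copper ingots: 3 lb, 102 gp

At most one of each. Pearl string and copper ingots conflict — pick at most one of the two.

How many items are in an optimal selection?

Best achievable value is 3246.
One optimal bundle: ancient tome + silver idol + jade mask + pearl string (23 lb).
Any selection reaching 3246 contains exactly 4 items.

4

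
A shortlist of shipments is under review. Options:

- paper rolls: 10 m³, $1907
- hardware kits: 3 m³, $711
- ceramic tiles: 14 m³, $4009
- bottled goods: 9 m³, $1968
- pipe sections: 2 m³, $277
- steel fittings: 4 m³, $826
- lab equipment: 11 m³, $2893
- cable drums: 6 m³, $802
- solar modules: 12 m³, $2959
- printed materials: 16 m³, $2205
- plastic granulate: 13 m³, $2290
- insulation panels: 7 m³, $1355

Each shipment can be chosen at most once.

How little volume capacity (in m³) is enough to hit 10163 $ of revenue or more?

40

Need the lightest bundle worth ≥ 10163.
Taking hardware kits + ceramic tiles + lab equipment + solar modules gives 10572 (≥ 10163) for 40 m³.
No combination under 40 m³ hits 10163.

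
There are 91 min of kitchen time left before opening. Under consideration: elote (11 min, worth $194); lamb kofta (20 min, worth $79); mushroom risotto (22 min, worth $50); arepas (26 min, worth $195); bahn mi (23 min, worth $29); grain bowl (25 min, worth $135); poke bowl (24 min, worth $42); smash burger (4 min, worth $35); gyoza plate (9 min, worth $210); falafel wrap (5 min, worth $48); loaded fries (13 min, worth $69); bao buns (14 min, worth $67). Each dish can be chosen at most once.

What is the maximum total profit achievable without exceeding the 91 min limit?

851

Filling by ratio: elote + arepas + grain bowl + smash burger + gyoza plate + falafel wrap for 817, with 11 min left unused.
The 4 min tied up in smash burger is better spent on loaded fries — total rises to 851 (89 min).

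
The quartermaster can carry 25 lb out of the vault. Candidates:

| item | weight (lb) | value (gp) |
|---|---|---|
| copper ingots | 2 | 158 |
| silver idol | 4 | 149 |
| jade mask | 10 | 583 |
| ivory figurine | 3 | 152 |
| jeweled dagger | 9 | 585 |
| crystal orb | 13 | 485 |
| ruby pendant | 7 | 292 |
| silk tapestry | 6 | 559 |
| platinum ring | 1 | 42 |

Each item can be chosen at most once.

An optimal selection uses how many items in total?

3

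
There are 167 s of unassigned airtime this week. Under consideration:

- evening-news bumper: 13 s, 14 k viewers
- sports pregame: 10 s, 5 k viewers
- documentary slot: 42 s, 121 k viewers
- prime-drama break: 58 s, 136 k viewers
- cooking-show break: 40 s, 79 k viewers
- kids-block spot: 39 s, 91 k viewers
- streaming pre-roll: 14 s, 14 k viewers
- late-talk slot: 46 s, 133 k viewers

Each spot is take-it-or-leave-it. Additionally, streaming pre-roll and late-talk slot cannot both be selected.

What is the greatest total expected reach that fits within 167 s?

Filling by ratio: evening-news bumper + documentary slot + prime-drama break + late-talk slot for 404, with 8 s left unused.
The 71 s tied up in evening-news bumper and prime-drama break is better spent on cooking-show break + kids-block spot — total rises to 424 (167 s).
The closest alternative, evening-news bumper + documentary slot + prime-drama break + late-talk slot, reaches only 404.

424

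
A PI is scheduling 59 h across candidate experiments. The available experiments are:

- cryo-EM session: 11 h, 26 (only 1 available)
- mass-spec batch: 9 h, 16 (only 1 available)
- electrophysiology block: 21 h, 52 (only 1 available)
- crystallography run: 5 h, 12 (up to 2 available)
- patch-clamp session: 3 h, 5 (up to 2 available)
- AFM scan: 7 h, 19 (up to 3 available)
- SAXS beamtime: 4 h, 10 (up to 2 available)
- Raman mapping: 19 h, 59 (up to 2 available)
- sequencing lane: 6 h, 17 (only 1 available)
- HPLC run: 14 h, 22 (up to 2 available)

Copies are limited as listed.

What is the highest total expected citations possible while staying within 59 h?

The ratio heuristic lands on 2×AFM scan + 2×Raman mapping + sequencing lane (173) but leaves 1 h idle.
Replace sequencing lane with AFM scan: the trade gains 2 net, giving 175 at 59 h.
Every other selection either busts 59 h or exceeds an availability limit or fails to beat 175.

175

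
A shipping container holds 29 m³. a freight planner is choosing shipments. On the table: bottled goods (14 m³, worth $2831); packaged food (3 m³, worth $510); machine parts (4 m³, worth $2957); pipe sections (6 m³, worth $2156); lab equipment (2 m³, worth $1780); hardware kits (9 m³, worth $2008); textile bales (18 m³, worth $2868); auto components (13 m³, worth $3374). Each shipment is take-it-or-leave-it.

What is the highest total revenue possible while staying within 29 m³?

10777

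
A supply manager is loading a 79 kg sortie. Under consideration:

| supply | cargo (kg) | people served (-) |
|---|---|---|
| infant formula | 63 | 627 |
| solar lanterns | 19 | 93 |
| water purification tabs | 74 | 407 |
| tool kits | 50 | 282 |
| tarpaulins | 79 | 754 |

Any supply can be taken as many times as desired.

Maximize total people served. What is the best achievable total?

Density check — infant formula 9.95, tarpaulins 9.54, tool kits 5.64 are the best per kg.
Taking the top-ratio supplies first gives infant formula for 627 (63 kg).
Replace infant formula with tarpaulins: the trade gains 127 net, giving 754 at 79 kg.
Nothing else within 79 kg beats 754.

754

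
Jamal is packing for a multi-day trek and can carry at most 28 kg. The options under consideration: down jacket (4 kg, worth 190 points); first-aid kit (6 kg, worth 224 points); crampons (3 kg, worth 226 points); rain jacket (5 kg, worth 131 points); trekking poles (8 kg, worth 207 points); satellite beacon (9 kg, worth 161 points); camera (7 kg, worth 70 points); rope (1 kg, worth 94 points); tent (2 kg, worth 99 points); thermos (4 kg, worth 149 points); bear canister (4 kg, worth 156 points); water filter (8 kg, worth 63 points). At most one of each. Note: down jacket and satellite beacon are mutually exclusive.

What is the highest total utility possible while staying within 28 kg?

1196

By utility per kg: rope 94.00, crampons 75.33, tent 49.50 lead.
Greedy by ratio would take down jacket + first-aid kit + crampons + rope + tent + thermos + bear canister: 24 kg used, total 1138.
Dropping thermos frees 4 kg; slotting in trekking poles (8 kg) lifts the total to 1196 at 28 kg.
Next best is down jacket + first-aid kit + crampons + trekking poles + rope + tent + thermos at 1189 (28 kg) — short by 7.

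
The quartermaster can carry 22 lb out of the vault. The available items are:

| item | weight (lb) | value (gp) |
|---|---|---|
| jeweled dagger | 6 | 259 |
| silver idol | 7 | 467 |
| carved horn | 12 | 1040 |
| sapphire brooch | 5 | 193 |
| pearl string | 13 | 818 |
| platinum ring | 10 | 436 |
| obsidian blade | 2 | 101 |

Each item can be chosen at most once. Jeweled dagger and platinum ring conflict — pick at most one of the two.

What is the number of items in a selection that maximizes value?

3

Best achievable value is 1608.
silver idol + carved horn + obsidian blade hits 1608 at 21 lb.
Every optimal selection uses 3 items.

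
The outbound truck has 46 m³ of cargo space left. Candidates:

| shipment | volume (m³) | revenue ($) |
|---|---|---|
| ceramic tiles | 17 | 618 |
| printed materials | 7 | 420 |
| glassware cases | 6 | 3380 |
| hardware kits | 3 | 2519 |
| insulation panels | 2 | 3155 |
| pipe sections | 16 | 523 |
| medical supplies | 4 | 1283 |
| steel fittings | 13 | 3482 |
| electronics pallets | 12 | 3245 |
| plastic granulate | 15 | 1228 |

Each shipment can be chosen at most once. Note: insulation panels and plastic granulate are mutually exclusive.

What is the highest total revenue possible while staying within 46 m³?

The ratio ordering already packs tightly: glassware cases + hardware kits + insulation panels + medical supplies + steel fittings + electronics pallets, 40 m³, 17064.
The spare 6 m³ is too small for any remaining shipment, and no feasible exchange beats 17064.

17064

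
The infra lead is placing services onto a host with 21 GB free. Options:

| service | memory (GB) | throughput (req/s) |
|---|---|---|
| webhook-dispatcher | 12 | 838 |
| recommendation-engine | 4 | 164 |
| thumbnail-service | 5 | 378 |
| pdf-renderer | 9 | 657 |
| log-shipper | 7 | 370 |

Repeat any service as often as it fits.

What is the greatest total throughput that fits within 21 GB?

1512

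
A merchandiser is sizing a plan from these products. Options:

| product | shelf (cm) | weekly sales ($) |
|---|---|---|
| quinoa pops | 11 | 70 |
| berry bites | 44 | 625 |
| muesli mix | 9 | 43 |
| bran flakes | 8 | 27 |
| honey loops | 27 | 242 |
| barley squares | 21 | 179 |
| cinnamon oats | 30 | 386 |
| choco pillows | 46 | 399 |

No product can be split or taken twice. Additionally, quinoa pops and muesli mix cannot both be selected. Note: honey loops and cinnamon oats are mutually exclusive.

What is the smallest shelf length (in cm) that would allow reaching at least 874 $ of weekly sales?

Need the lightest bundle worth ≥ 874.
berry bites + cinnamon oats reaches 1011 using 74 cm.
No combination under 74 cm hits 874.

74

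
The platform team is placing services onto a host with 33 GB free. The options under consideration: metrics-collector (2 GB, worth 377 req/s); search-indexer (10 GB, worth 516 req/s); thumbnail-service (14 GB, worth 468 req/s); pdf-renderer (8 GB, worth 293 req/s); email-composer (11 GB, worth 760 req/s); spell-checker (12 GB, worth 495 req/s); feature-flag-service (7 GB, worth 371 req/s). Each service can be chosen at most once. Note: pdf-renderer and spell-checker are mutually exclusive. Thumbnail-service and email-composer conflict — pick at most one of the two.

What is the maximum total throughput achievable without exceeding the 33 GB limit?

Metrics-collector + search-indexer + email-composer + feature-flag-service uses 30 of the 33 GB and totals 2024.

2024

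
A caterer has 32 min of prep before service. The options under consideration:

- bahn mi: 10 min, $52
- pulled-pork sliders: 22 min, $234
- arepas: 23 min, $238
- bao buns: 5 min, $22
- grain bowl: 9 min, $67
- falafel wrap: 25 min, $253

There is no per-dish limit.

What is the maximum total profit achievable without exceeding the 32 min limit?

305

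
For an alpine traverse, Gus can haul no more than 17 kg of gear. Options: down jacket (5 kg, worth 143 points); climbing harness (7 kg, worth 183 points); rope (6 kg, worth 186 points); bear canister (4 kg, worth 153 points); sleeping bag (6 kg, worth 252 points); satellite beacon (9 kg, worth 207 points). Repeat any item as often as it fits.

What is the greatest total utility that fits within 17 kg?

Density check — sleeping bag 42.00, bear canister 38.25, rope 31.00 are the best per kg.
Bear canister + 2×sleeping bag uses 16 of the 17 kg and totals 657.
Every other selection either busts 17 kg or fails to beat 657.

657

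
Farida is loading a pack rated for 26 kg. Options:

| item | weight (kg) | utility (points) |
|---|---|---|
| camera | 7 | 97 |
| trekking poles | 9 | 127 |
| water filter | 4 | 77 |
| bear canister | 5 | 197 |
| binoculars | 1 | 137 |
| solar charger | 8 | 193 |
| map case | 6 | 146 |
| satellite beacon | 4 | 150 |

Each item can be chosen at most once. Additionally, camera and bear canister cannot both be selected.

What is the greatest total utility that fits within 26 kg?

823

By utility per kg: binoculars 137.00, bear canister 39.40, satellite beacon 37.50 lead.
Best packing: bear canister + binoculars + solar charger + map case + satellite beacon — 24 kg, 823 total.
An exhaustive check of the 256 subsets confirms 823.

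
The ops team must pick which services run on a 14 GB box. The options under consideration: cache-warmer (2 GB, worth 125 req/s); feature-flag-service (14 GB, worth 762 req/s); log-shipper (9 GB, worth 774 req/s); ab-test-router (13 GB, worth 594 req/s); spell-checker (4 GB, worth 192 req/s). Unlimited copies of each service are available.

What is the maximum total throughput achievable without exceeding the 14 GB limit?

1024

Taking 2×cache-warmer + log-shipper: 13 GB used, 1024 in throughput.
That's the maximum — no swap from here does better than 1024.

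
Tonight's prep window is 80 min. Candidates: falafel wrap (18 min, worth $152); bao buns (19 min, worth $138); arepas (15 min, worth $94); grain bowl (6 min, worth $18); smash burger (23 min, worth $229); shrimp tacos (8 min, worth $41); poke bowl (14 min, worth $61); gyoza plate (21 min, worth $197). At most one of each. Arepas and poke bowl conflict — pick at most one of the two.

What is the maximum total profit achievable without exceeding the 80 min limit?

672

Falafel wrap + arepas + smash burger + gyoza plate uses 77 of the 80 min and totals 672.
Runner-up bao buns + arepas + smash burger + gyoza plate tops out at 658.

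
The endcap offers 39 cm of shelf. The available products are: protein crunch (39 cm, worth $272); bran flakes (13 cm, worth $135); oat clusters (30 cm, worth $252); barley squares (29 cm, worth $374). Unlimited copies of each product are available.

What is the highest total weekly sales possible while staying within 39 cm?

405

Density check — barley squares 12.90, bran flakes 10.38, oat clusters 8.40 are the best per cm.
A density-first pass picks barley squares — 374 at 29 cm.
Dropping barley squares frees 29 cm; slotting in 3×bran flakes (39 cm) lifts the total to 405 at 39 cm.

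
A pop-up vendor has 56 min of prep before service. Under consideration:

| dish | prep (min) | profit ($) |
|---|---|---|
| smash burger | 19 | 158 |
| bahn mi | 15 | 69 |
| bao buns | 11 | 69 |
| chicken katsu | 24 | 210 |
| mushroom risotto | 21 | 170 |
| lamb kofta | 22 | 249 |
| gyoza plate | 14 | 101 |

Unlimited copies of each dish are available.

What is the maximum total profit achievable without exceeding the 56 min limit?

Taking bao buns + 2×lamb kofta: 55 min used, 567 in profit.
Every other selection either busts 56 min or fails to beat 567.

567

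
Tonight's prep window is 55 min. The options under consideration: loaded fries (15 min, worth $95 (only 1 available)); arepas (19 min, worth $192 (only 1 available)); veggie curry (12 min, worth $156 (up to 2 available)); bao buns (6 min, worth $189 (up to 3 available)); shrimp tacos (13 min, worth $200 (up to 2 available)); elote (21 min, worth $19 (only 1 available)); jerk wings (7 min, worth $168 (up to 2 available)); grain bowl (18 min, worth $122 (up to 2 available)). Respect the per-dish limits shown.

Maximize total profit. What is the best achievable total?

Taking the top-ratio dishes first gives 3×bao buns + shrimp tacos + 2×jerk wings for 1103 (45 min).
Dropping jerk wings frees 7 min; slotting in shrimp tacos (13 min) lifts the total to 1135 at 51 min.
The spare 4 min is too small for any remaining dish, and no exchange beats 1135.

1135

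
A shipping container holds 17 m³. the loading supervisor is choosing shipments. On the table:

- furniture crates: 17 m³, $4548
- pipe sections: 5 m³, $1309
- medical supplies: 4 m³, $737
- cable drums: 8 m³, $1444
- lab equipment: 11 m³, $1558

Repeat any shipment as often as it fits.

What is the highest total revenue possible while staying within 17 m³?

The ratio ordering already packs tightly: furniture crates, 17 m³, 4548.
That's the maximum — no swap from here does better than 4548.

4548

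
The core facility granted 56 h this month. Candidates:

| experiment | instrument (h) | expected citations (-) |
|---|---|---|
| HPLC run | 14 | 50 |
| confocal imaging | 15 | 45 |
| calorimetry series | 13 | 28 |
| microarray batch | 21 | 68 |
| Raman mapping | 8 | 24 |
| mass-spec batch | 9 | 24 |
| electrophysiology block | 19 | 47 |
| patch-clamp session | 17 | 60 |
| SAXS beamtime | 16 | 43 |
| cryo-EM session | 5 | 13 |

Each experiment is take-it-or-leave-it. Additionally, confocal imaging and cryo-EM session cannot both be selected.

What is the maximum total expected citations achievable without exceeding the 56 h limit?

179

Taking the top-ratio experiments first gives HPLC run + microarray batch + patch-clamp session for 178 (52 h).
The 21 h tied up in microarray batch is better spent on confocal imaging + Raman mapping — total rises to 179 (54 h).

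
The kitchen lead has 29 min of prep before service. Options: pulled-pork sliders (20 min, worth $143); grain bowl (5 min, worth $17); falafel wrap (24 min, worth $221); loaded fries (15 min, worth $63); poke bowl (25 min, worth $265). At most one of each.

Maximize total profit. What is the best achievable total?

The ratio ordering already packs tightly: poke bowl, 25 min, 265.

265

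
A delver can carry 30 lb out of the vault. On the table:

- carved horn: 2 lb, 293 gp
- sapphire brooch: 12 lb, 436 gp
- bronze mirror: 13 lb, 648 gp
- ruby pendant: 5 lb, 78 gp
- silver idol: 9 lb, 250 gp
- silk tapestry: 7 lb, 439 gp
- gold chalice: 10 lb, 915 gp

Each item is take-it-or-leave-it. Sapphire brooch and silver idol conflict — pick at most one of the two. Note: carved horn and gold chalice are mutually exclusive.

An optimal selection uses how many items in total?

3

Best achievable value is 2002.
One optimal bundle: bronze mirror + silk tapestry + gold chalice (30 lb).
Any selection reaching 2002 contains exactly 3 items.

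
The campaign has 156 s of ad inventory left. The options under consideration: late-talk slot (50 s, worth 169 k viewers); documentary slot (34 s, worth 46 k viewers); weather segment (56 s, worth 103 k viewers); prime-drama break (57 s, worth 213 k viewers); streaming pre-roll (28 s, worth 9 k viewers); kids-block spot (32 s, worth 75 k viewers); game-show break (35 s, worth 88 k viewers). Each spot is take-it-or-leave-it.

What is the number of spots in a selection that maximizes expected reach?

Optimal total is 470.
One optimal bundle: late-talk slot + prime-drama break + game-show break (142 s).
Every optimal selection uses 3 spots.

3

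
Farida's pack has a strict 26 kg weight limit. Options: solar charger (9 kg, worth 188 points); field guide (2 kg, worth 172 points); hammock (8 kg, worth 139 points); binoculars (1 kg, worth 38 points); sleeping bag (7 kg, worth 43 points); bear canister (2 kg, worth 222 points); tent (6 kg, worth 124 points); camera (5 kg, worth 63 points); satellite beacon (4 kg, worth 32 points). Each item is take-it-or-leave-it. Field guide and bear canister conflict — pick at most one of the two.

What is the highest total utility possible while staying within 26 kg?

By utility per kg: bear canister 111.00, field guide 86.00, binoculars 38.00 lead.
Solar charger + hammock + binoculars + bear canister + tent uses 26 of the 26 kg and totals 711.
That's the maximum — no feasible swap from here does better than 711.

711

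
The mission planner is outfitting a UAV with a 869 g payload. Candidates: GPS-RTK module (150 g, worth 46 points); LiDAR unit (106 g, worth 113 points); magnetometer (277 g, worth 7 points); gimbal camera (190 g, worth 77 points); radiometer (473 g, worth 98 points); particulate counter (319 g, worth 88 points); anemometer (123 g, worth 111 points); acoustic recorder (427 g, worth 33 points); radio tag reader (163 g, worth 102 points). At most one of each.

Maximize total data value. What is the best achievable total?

By data value per g: LiDAR unit 1.07, anemometer 0.90, radio tag reader 0.63, gimbal camera 0.41 lead.
The ratio heuristic lands on GPS-RTK module + LiDAR unit + gimbal camera + anemometer + radio tag reader (449) but leaves 137 g idle.
Dropping gimbal camera frees 190 g; slotting in particulate counter (319 g) lifts the total to 460 at 861 g.

460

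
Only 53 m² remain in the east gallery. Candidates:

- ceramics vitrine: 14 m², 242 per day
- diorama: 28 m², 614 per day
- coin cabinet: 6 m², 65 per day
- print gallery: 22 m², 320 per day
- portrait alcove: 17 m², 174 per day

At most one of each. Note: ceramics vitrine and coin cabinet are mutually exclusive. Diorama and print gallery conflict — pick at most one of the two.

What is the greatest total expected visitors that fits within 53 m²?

Taking ceramics vitrine + diorama: 42 m² used, 856 in expected visitors.
Next best is diorama + coin cabinet + portrait alcove at 853 (51 m²) — short by 3.

856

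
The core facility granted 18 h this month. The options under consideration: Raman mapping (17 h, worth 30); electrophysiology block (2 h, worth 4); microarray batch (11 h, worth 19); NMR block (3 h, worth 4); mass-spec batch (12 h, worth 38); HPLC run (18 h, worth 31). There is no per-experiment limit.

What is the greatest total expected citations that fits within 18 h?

Density check — mass-spec batch 3.17, electrophysiology block 2.00, Raman mapping 1.76, microarray batch 1.73 are the best per h.
Taking 3×electrophysiology block + mass-spec batch: 18 h used, 50 in expected citations.

50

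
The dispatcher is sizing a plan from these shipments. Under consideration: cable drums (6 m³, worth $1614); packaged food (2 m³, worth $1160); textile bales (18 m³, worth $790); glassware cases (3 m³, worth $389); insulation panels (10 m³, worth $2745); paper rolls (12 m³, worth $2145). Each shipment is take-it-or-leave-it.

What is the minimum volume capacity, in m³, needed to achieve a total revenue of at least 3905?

Need the lightest bundle worth ≥ 3905.
packaged food + insulation panels reaches 3905 using 12 m³.
No combination under 12 m³ hits 3905.

12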